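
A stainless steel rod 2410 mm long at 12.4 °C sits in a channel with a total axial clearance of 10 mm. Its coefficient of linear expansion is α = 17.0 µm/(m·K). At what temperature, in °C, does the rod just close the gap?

256 °C

α·L₀·ΔT = 10.0 mm ⇒ ΔT = 10.0 / (17.0×10⁻⁶ × 2410.0) = 244.1 K.
T = 12.4 + 244.1 = 256.5 °C.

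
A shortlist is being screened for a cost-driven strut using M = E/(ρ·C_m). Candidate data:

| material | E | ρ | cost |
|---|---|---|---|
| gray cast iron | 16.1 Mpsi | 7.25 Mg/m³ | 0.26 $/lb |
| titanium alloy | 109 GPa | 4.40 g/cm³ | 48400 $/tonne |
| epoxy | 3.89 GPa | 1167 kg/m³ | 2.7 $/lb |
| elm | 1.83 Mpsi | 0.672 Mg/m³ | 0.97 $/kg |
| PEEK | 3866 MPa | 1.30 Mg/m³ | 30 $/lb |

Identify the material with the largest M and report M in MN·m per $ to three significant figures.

Convert each candidate to consistent units, then evaluate M:
  gray cast iron: E = 111.0 GPa, ρ = 7250 kg/m³, cost = 0.5732 $/kg
  titanium alloy: E = 109.0 GPa, ρ = 4400 kg/m³, cost = 48.40 $/kg
  epoxy: E = 3.890 GPa, ρ = 1167 kg/m³, cost = 5.952 $/kg
  elm: E = 12.62 GPa, ρ = 672.0 kg/m³, cost = 0.9700 $/kg
  PEEK: E = 3.866 GPa, ρ = 1300 kg/m³, cost = 66.14 $/kg
  gray cast iron: M = 26.7 MN·m per $
  elm: M = 19.4 MN·m per $
  epoxy: M = 0.560 MN·m per $
  titanium alloy: M = 0.512 MN·m per $
  PEEK: M = 0.0450 MN·m per $
Gray cast iron has the largest M.

gray cast iron, M = 26.7 MN·m per $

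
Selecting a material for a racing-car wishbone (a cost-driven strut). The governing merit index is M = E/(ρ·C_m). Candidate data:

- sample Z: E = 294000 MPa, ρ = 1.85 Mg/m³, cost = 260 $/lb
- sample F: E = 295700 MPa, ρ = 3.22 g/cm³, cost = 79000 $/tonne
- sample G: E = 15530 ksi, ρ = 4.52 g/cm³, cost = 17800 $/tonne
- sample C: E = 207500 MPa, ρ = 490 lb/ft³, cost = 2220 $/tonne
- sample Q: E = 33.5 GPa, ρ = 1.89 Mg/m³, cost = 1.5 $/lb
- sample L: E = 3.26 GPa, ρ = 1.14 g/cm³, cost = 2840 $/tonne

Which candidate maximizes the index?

Putting every candidate on a common basis:
  sample Z: E = 294.0 GPa, ρ = 1850 kg/m³, cost = 573.2 $/kg
  sample F: E = 295.7 GPa, ρ = 3220 kg/m³, cost = 79.00 $/kg
  sample G: E = 107.1 GPa, ρ = 4520 kg/m³, cost = 17.80 $/kg
  sample C: E = 207.5 GPa, ρ = 7849 kg/m³, cost = 2.220 $/kg
  sample Q: E = 33.50 GPa, ρ = 1890 kg/m³, cost = 3.307 $/kg
  sample L: E = 3.260 GPa, ρ = 1140 kg/m³, cost = 2.840 $/kg
  sample C: M = 11.9 MN·m per $
  sample Q: M = 5.36 MN·m per $
  sample G: M = 1.33 MN·m per $
  sample F: M = 1.16 MN·m per $
  sample L: M = 1.01 MN·m per $
  sample Z: M = 0.277 MN·m per $
Sample C has the largest M.

sample C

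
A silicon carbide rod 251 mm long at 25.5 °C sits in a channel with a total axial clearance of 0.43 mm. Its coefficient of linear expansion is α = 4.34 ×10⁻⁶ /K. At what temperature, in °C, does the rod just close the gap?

α·L₀·ΔT = 0.43 mm ⇒ ΔT = 0.43 / (4.34×10⁻⁶ × 251.0) = 394.7 K.
T = 25.5 + 394.7 = 420.2 °C.

420 °C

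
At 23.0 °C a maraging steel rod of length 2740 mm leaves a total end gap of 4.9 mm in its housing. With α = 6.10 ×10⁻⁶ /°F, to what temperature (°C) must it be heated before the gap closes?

186 °C

α = 6.10×10⁻⁶/°F × 9/5 = 11.0×10⁻⁶/K.
α·L₀·ΔT = 4.9 mm ⇒ ΔT = 4.9 / (11.0×10⁻⁶ × 2740.0) = 162.9 K.
T = 23.0 + 162.9 = 185.9 °C.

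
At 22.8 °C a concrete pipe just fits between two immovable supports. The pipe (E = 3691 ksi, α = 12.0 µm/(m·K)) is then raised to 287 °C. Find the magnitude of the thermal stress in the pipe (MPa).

E = 3691 ksi = 25.45 GPa.
ΔT = 264.2 K. Constrained thermal stress σ = E·α·ΔT = 25.45×10³ MPa × 12.0×10⁻⁶ × 264.2 = 80.7 MPa (compressive).

80.7 MPa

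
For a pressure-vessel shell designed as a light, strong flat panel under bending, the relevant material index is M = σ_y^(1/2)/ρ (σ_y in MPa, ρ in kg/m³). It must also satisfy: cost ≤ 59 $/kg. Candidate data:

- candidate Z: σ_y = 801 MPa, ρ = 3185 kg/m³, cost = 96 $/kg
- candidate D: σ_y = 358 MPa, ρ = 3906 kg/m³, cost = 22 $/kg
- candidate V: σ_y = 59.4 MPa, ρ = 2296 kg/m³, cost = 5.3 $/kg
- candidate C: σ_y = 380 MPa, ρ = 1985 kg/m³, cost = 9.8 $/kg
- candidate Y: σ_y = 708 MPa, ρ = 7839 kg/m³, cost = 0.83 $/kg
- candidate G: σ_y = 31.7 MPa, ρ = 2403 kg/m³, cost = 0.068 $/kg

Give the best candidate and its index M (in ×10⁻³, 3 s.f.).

candidate C, M = 9.82×10⁻³

Screen on constraints: cost ≤ 59 $/kg. Survivors: candidate D, candidate V, candidate C, candidate Y, candidate G.
Evaluate M for each candidate:
  candidate C: M = 9.82×10⁻³
  candidate D: M = 4.84×10⁻³
  candidate Y: M = 3.39×10⁻³
  candidate V: M = 3.36×10⁻³
  candidate G: M = 2.34×10⁻³
Candidate C ranks first.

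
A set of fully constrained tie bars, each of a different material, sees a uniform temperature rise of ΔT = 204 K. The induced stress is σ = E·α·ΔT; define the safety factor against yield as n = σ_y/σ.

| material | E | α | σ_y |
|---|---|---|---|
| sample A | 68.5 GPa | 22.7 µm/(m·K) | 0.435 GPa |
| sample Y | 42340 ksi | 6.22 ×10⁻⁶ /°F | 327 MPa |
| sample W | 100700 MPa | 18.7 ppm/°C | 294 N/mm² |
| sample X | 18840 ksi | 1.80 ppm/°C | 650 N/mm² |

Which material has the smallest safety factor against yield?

sample Y

Converting E to GPa, α to ×10⁻⁶/K, σ_y to MPa, then σ and n for each:
  sample A: E = 68.50, α = 22.7, σ_y = 435.0 → σ = 317 MPa, n = 1.37
  sample Y: E = 291.9, α = 11.2, σ_y = 327.0 → σ = 667 MPa, n = 0.490
  sample W: E = 100.7, α = 18.7, σ_y = 294.0 → σ = 384 MPa, n = 0.765
  sample X: E = 129.9, α = 1.80, σ_y = 650.0 → σ = 47.7 MPa, n = 13.6
Smallest n: sample Y with n = 0.490.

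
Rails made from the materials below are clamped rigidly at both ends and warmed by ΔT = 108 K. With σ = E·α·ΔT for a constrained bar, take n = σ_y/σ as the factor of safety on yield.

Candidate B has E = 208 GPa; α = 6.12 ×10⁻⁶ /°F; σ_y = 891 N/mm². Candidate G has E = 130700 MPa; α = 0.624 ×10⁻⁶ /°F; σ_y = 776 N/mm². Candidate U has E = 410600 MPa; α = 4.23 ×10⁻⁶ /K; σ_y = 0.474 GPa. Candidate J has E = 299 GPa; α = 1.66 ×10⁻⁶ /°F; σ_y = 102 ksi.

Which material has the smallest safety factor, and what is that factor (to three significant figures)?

candidate U, n = 2.53

In consistent units (E in GPa, α in ×10⁻⁶/K, σ_y in MPa):
  candidate B: E = 208.0, α = 11.0, σ_y = 891.0 → σ = 247 MPa, n = 3.60
  candidate G: E = 130.7, α = 1.12, σ_y = 776.0 → σ = 15.9 MPa, n = 48.9
  candidate U: E = 410.6, α = 4.23, σ_y = 474.0 → σ = 188 MPa, n = 2.53
  candidate J: E = 299.0, α = 2.99, σ_y = 703.3 → σ = 96.5 MPa, n = 7.29
Candidate U has the lowest safety factor, n = 2.53.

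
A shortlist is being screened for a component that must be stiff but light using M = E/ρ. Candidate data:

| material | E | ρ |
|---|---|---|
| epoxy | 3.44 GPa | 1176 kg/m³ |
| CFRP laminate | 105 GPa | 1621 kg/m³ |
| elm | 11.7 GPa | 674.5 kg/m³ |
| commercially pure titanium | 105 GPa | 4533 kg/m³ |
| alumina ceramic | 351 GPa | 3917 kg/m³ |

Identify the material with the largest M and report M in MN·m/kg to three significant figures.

alumina ceramic, M = 89.6 MN·m/kg

Computing M directly (units already consistent):
  alumina ceramic: M = 89.6 MN·m/kg
  CFRP laminate: M = 64.8 MN·m/kg
  commercially pure titanium: M = 23.2 MN·m/kg
  elm: M = 17.3 MN·m/kg
  epoxy: M = 2.93 MN·m/kg
Alumina ceramic has the largest M.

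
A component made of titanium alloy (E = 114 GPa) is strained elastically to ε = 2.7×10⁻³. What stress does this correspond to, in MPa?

σ = E·ε = 114000 MPa × 2.7×10⁻³ = 308 MPa.

308 MPa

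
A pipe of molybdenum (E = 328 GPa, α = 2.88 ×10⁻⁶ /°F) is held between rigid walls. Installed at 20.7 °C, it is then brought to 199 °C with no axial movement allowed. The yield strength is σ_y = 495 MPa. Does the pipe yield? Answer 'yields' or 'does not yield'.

α = 2.88×10⁻⁶/°F × 9/5 = 5.18×10⁻⁶/K.
ΔT = 178.3 K. Constrained thermal stress σ = E·α·ΔT = 328.0×10³ MPa × 5.18×10⁻⁶ × 178.3 = 303 MPa (compressive).
Compare to σ_y = 495 MPa: σ < σ_y, so it does not yield.

does not yield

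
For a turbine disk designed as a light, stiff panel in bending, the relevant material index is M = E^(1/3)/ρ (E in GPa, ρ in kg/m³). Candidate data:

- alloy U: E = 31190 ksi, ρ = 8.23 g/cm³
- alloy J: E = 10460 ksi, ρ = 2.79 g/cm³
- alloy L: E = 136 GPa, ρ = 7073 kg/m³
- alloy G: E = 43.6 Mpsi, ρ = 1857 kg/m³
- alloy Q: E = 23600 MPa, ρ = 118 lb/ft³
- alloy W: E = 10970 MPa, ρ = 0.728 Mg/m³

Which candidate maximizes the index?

After converting to SI:
  alloy U: E = 215.0 GPa, ρ = 8230 kg/m³
  alloy J: E = 72.12 GPa, ρ = 2790 kg/m³
  alloy L: E = 136.0 GPa, ρ = 7073 kg/m³
  alloy G: E = 300.6 GPa, ρ = 1857 kg/m³
  alloy Q: E = 23.60 GPa, ρ = 1890 kg/m³
  alloy W: E = 10.97 GPa, ρ = 728.0 kg/m³
  alloy G: M = 3.61×10⁻³
  alloy W: M = 3.05×10⁻³
  alloy Q: M = 1.52×10⁻³
  alloy J: M = 1.49×10⁻³
  alloy U: M = 0.728×10⁻³
  alloy L: M = 0.727×10⁻³
Alloy G has the largest M.

alloy G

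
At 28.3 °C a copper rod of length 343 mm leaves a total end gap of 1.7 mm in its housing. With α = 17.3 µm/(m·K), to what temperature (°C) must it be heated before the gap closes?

α·L₀·ΔT = 1.7 mm ⇒ ΔT = 1.7 / (17.3×10⁻⁶ × 343.0) = 286.5 K.
T = 28.3 + 286.5 = 314.8 °C.

315 °C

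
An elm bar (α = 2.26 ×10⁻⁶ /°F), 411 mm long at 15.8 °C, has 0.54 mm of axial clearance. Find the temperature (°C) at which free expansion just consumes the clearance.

α = 2.26×10⁻⁶/°F × 9/5 = 4.07×10⁻⁶/K.
α·L₀·ΔT = 0.54 mm ⇒ ΔT = 0.54 / (4.07×10⁻⁶ × 411.0) = 323.0 K.
T = 15.8 + 323.0 = 338.8 °C.

339 °C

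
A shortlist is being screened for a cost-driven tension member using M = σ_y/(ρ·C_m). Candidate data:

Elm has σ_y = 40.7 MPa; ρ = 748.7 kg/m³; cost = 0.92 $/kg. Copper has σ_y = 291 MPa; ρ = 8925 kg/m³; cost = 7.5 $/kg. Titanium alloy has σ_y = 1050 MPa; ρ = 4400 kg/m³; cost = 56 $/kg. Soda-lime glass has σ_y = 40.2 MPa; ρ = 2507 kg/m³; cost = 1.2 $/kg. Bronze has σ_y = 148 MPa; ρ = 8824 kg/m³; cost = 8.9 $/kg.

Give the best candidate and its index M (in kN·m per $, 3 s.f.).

elm, M = 59.1 kN·m per $

Per-candidate index values:
  elm: M = 59.1 kN·m per $
  soda-lime glass: M = 13.4 kN·m per $
  copper: M = 4.35 kN·m per $
  titanium alloy: M = 4.26 kN·m per $
  bronze: M = 1.88 kN·m per $
The maximum is for elm.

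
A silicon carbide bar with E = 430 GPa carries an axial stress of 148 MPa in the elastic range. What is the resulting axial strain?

ε = σ/E = 148 / 430000 = 3.44×10⁻⁴.

3.44×10⁻⁴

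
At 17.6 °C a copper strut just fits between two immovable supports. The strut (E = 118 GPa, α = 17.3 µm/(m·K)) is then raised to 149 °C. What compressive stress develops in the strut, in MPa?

ΔT = 131.4 K. Constrained thermal stress σ = E·α·ΔT = 118.0×10³ MPa × 17.3×10⁻⁶ × 131.4 = 268 MPa (compressive).

268 MPa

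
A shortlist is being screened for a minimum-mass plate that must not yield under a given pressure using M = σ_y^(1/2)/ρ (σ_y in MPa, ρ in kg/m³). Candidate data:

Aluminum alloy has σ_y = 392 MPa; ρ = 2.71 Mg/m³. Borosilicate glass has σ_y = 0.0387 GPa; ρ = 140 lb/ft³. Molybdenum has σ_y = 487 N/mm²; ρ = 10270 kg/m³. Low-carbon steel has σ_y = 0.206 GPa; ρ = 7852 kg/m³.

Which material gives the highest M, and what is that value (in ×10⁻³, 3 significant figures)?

aluminum alloy, M = 7.31×10⁻³

After converting to SI:
  aluminum alloy: σ_y = 392.0 MPa, ρ = 2710 kg/m³
  borosilicate glass: σ_y = 38.70 MPa, ρ = 2243 kg/m³
  molybdenum: σ_y = 487.0 MPa, ρ = 10270 kg/m³
  low-carbon steel: σ_y = 206.0 MPa, ρ = 7852 kg/m³
  aluminum alloy: M = 7.31×10⁻³
  borosilicate glass: M = 2.77×10⁻³
  molybdenum: M = 2.15×10⁻³
  low-carbon steel: M = 1.83×10⁻³
The maximum is for aluminum alloy.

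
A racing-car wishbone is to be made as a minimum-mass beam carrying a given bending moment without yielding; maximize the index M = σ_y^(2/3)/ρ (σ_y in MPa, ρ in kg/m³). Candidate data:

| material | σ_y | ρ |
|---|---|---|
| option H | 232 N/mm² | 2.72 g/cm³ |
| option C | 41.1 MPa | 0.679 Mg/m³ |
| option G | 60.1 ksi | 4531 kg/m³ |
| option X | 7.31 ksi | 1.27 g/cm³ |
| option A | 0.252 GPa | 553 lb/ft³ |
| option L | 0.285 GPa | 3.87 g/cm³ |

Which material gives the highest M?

After converting to SI:
  option H: σ_y = 232.0 MPa, ρ = 2720 kg/m³
  option C: σ_y = 41.10 MPa, ρ = 679.0 kg/m³
  option G: σ_y = 414.4 MPa, ρ = 4531 kg/m³
  option X: σ_y = 50.40 MPa, ρ = 1270 kg/m³
  option A: σ_y = 252.0 MPa, ρ = 8858 kg/m³
  option L: σ_y = 285.0 MPa, ρ = 3870 kg/m³
  option C: M = 17.5×10⁻³
  option H: M = 13.9×10⁻³
  option G: M = 12.3×10⁻³
  option L: M = 11.2×10⁻³
  option X: M = 10.7×10⁻³
  option A: M = 4.50×10⁻³
The maximum is for option C.

option C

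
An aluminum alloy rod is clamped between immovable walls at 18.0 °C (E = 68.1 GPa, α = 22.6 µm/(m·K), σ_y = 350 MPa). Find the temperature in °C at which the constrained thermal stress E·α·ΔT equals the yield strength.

245 °C

E·α·ΔT = 350.0 MPa ⇒ ΔT = 350.0 / (68.10×10³ × 22.6×10⁻⁶) = 227.4 K.
T = 18.0 + 227.4 = 245.4 °C.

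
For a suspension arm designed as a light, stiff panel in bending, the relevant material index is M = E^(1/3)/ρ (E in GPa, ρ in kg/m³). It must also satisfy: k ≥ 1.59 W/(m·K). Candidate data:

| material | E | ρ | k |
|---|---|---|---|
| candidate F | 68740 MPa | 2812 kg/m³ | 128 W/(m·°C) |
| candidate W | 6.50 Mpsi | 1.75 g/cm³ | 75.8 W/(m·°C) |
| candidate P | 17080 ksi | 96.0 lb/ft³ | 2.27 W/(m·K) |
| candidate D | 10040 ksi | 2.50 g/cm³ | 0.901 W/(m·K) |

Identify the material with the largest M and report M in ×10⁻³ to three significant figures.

Screen on constraints: k ≥ 1.59 W/(m·K). Survivors: candidate F, candidate W, candidate P.
After converting to SI:
  candidate F: E = 68.74 GPa, ρ = 2812 kg/m³
  candidate W: E = 44.82 GPa, ρ = 1750 kg/m³
  candidate P: E = 117.8 GPa, ρ = 1538 kg/m³
  candidate P: M = 3.19×10⁻³
  candidate W: M = 2.03×10⁻³
  candidate F: M = 1.46×10⁻³
The maximum is for candidate P.

candidate P, M = 3.19×10⁻³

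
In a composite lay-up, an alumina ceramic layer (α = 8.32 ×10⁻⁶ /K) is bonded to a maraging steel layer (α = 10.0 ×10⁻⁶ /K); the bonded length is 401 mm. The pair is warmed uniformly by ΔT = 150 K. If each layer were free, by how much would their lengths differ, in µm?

Δα = |8.32 − 10.0|×10⁻⁶/K = 1.68×10⁻⁶/K.
ΔL_mismatch = Δα·L·ΔT = 1.68×10⁻⁶ × 401.0 mm × 150.0 K = 101 µm.

101 µm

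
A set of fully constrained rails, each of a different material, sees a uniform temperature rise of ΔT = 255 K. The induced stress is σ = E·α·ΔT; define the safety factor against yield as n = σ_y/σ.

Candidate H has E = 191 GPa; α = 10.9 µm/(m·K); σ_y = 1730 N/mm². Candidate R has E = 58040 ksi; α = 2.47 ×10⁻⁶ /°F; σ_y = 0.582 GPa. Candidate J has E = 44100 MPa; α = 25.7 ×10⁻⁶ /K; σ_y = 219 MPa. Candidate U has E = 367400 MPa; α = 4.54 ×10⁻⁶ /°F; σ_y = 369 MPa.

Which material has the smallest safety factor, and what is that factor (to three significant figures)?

Converting E to GPa, α to ×10⁻⁶/K, σ_y to MPa, then σ and n for each:
  candidate H: E = 191.0, α = 10.9, σ_y = 1730 → σ = 531 MPa, n = 3.26
  candidate R: E = 400.2, α = 4.45, σ_y = 582.0 → σ = 454 MPa, n = 1.28
  candidate J: E = 44.10, α = 25.7, σ_y = 219.0 → σ = 289 MPa, n = 0.758
  candidate U: E = 367.4, α = 8.17, σ_y = 369.0 → σ = 766 MPa, n = 0.482
Smallest n: candidate U with n = 0.482.

candidate U, n = 0.482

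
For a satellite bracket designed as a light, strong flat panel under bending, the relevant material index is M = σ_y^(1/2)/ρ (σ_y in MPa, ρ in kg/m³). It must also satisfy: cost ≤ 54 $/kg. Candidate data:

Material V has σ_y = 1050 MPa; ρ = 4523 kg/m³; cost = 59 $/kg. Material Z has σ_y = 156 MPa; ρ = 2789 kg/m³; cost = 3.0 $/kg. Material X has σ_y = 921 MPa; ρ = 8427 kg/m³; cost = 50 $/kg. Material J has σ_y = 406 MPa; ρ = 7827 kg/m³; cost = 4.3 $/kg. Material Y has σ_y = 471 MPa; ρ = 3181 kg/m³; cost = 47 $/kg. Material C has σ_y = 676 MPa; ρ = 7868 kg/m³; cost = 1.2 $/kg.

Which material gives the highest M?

Screen on constraints: cost ≤ 54 $/kg. Survivors: material Z, material X, material J, material Y, material C.
Computing M directly (units already consistent):
  material Y: M = 6.82×10⁻³
  material Z: M = 4.48×10⁻³
  material X: M = 3.60×10⁻³
  material C: M = 3.30×10⁻³
  material J: M = 2.57×10⁻³
The maximum is for material Y.

material Y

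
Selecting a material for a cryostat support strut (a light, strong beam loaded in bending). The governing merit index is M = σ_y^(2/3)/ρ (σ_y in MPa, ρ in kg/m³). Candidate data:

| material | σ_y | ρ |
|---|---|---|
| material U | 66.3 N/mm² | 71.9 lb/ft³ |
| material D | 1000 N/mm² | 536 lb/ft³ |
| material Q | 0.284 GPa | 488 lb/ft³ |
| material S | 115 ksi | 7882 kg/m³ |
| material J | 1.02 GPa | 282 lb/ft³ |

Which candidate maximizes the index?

material J

Convert each candidate to consistent units, then evaluate M:
  material U: σ_y = 66.30 MPa, ρ = 1152 kg/m³
  material D: σ_y = 1000 MPa, ρ = 8586 kg/m³
  material Q: σ_y = 284.0 MPa, ρ = 7817 kg/m³
  material S: σ_y = 792.9 MPa, ρ = 7882 kg/m³
  material J: σ_y = 1020 MPa, ρ = 4517 kg/m³
  material J: M = 22.4×10⁻³
  material U: M = 14.2×10⁻³
  material D: M = 11.6×10⁻³
  material S: M = 10.9×10⁻³
  material Q: M = 5.53×10⁻³
Material J ranks first.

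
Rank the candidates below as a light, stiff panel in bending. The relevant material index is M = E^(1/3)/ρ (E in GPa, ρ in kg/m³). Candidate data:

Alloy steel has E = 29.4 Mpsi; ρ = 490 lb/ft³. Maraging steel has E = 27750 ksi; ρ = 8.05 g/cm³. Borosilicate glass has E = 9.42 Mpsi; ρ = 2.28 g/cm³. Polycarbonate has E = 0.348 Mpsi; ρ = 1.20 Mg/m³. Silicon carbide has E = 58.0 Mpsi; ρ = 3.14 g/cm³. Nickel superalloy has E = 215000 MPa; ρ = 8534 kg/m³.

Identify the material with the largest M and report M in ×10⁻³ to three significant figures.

After converting to SI:
  alloy steel: E = 202.7 GPa, ρ = 7849 kg/m³
  maraging steel: E = 191.3 GPa, ρ = 8050 kg/m³
  borosilicate glass: E = 64.95 GPa, ρ = 2280 kg/m³
  polycarbonate: E = 2.399 GPa, ρ = 1200 kg/m³
  silicon carbide: E = 399.9 GPa, ρ = 3140 kg/m³
  nickel superalloy: E = 215.0 GPa, ρ = 8534 kg/m³
  silicon carbide: M = 2.35×10⁻³
  borosilicate glass: M = 1.76×10⁻³
  polycarbonate: M = 1.12×10⁻³
  alloy steel: M = 0.748×10⁻³
  maraging steel: M = 0.716×10⁻³
  nickel superalloy: M = 0.702×10⁻³
The maximum is for silicon carbide.

silicon carbide, M = 2.35×10⁻³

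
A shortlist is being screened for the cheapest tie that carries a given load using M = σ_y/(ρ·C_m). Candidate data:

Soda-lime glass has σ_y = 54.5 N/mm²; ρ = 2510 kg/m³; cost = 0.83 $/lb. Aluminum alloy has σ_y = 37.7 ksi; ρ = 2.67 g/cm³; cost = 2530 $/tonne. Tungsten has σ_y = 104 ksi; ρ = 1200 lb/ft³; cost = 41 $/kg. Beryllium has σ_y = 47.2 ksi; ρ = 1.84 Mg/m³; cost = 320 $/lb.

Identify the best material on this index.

aluminum alloy

Normalizing units and computing the index:
  soda-lime glass: σ_y = 54.50 MPa, ρ = 2510 kg/m³, cost = 1.830 $/kg
  aluminum alloy: σ_y = 259.9 MPa, ρ = 2670 kg/m³, cost = 2.530 $/kg
  tungsten: σ_y = 717.1 MPa, ρ = 19220 kg/m³, cost = 41.00 $/kg
  beryllium: σ_y = 325.4 MPa, ρ = 1840 kg/m³, cost = 705.5 $/kg
  aluminum alloy: M = 38.5 kN·m per $
  soda-lime glass: M = 11.9 kN·m per $
  tungsten: M = 0.910 kN·m per $
  beryllium: M = 0.251 kN·m per $
Aluminum alloy ranks first.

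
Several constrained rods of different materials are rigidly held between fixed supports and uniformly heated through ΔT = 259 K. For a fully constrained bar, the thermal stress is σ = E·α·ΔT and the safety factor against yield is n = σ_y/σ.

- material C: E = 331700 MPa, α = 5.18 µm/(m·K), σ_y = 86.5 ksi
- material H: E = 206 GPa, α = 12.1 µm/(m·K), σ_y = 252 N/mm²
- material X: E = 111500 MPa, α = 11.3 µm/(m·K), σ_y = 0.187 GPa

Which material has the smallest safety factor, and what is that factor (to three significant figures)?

In consistent units (E in GPa, α in ×10⁻⁶/K, σ_y in MPa):
  material C: E = 331.7, α = 5.18, σ_y = 596.4 → σ = 445 MPa, n = 1.34
  material H: E = 206.0, α = 12.1, σ_y = 252.0 → σ = 646 MPa, n = 0.390
  material X: E = 111.5, α = 11.3, σ_y = 187.0 → σ = 326 MPa, n = 0.573
The minimum is material H at n = 0.390.

material H, n = 0.390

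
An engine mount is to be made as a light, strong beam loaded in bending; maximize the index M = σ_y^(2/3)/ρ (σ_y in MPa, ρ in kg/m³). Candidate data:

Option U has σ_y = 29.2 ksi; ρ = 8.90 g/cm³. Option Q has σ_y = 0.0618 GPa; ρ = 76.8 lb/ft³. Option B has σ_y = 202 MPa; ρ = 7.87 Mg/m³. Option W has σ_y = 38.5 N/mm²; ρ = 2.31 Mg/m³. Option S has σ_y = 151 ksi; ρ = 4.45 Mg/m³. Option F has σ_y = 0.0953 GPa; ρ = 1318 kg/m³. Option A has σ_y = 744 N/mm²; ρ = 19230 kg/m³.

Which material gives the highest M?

Putting every candidate on a common basis:
  option U: σ_y = 201.3 MPa, ρ = 8900 kg/m³
  option Q: σ_y = 61.80 MPa, ρ = 1230 kg/m³
  option B: σ_y = 202.0 MPa, ρ = 7870 kg/m³
  option W: σ_y = 38.50 MPa, ρ = 2310 kg/m³
  option S: σ_y = 1041 MPa, ρ = 4450 kg/m³
  option F: σ_y = 95.30 MPa, ρ = 1318 kg/m³
  option A: σ_y = 744.0 MPa, ρ = 19230 kg/m³
  option S: M = 23.1×10⁻³
  option F: M = 15.8×10⁻³
  option Q: M = 12.7×10⁻³
  option W: M = 4.94×10⁻³
  option B: M = 4.37×10⁻³
  option A: M = 4.27×10⁻³
  option U: M = 3.86×10⁻³
Highest index: option S.

option S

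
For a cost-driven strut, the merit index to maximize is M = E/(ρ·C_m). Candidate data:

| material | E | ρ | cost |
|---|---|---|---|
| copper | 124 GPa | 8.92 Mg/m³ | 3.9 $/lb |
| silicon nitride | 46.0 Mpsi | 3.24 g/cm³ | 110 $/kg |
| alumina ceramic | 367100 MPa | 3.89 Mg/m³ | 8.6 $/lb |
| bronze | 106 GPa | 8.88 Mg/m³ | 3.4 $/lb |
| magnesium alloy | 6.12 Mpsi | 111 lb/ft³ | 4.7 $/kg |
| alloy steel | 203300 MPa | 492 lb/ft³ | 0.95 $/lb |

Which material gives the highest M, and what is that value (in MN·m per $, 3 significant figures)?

alloy steel, M = 12.3 MN·m per $

Convert each candidate to consistent units, then evaluate M:
  copper: E = 124.0 GPa, ρ = 8920 kg/m³, cost = 8.598 $/kg
  silicon nitride: E = 317.2 GPa, ρ = 3240 kg/m³, cost = 110.0 $/kg
  alumina ceramic: E = 367.1 GPa, ρ = 3890 kg/m³, cost = 18.96 $/kg
  bronze: E = 106.0 GPa, ρ = 8880 kg/m³, cost = 7.496 $/kg
  magnesium alloy: E = 42.20 GPa, ρ = 1778 kg/m³, cost = 4.700 $/kg
  alloy steel: E = 203.3 GPa, ρ = 7881 kg/m³, cost = 2.094 $/kg
  alloy steel: M = 12.3 MN·m per $
  magnesium alloy: M = 5.05 MN·m per $
  alumina ceramic: M = 4.98 MN·m per $
  copper: M = 1.62 MN·m per $
  bronze: M = 1.59 MN·m per $
  silicon nitride: M = 0.890 MN·m per $
Highest index: alloy steel.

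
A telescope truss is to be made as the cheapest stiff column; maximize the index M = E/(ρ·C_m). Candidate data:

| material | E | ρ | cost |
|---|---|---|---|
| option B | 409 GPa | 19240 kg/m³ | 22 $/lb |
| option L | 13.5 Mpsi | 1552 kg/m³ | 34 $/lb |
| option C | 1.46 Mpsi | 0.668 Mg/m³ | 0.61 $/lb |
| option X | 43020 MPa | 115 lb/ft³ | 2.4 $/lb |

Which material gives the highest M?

After converting to SI:
  option B: E = 409.0 GPa, ρ = 19240 kg/m³, cost = 48.50 $/kg
  option L: E = 93.08 GPa, ρ = 1552 kg/m³, cost = 74.96 $/kg
  option C: E = 10.07 GPa, ρ = 668.0 kg/m³, cost = 1.345 $/kg
  option X: E = 43.02 GPa, ρ = 1842 kg/m³, cost = 5.291 $/kg
  option C: M = 11.2 MN·m per $
  option X: M = 4.41 MN·m per $
  option L: M = 0.800 MN·m per $
  option B: M = 0.438 MN·m per $
Option C ranks first.

option C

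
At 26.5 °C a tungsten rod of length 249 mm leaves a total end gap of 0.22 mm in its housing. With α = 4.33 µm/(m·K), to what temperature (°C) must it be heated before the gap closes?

α·L₀·ΔT = 0.22 mm ⇒ ΔT = 0.22 / (4.33×10⁻⁶ × 249.0) = 204.0 K.
T = 26.5 + 204.0 = 230.5 °C.

231 °C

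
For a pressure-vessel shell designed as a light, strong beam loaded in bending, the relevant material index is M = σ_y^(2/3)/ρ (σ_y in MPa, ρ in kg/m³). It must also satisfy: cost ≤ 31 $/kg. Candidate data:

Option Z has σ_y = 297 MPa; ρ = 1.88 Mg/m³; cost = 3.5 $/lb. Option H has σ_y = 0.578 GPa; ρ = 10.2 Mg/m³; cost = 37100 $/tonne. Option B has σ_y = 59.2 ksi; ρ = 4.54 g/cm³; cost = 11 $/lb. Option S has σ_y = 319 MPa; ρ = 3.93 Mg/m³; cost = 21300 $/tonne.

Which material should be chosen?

Screen on constraints: cost ≤ 31 $/kg. Survivors: option Z, option B, option S.
In SI units:
  option Z: σ_y = 297.0 MPa, ρ = 1880 kg/m³
  option B: σ_y = 408.2 MPa, ρ = 4540 kg/m³
  option S: σ_y = 319.0 MPa, ρ = 3930 kg/m³
  option Z: M = 23.7×10⁻³
  option B: M = 12.1×10⁻³
  option S: M = 11.9×10⁻³
Option Z ranks first.

option Z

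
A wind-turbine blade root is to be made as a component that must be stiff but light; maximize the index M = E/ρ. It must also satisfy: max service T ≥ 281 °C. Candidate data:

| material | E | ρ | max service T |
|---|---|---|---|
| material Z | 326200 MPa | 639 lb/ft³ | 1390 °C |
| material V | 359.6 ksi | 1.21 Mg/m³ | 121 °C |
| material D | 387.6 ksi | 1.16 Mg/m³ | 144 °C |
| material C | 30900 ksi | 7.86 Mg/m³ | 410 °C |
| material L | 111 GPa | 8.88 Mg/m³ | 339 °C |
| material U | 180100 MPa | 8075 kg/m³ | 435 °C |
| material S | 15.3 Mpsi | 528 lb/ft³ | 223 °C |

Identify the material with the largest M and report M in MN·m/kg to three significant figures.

Screen on constraints: max service T ≥ 281 °C. Survivors: material Z, material C, material L, material U.
Convert each candidate to consistent units, then evaluate M:
  material Z: E = 326.2 GPa, ρ = 10240 kg/m³
  material C: E = 213.0 GPa, ρ = 7860 kg/m³
  material L: E = 111.0 GPa, ρ = 8880 kg/m³
  material U: E = 180.1 GPa, ρ = 8075 kg/m³
  material Z: M = 31.9 MN·m/kg
  material C: M = 27.1 MN·m/kg
  material U: M = 22.3 MN·m/kg
  material L: M = 12.5 MN·m/kg
Material Z has the largest M.

material Z, M = 31.9 MN·m/kg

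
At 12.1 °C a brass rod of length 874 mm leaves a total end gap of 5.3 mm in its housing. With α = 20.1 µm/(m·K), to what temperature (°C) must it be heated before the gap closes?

α·L₀·ΔT = 5.3 mm ⇒ ΔT = 5.3 / (20.1×10⁻⁶ × 874.0) = 301.7 K.
T = 12.1 + 301.7 = 313.8 °C.

314 °C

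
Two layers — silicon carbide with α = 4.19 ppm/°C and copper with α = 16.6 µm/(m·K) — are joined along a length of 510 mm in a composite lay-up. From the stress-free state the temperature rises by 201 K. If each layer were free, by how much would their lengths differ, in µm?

Δα = |4.19 − 16.6|×10⁻⁶/K = 12.4×10⁻⁶/K.
ΔL_mismatch = Δα·L·ΔT = 12.4×10⁻⁶ × 510.0 mm × 201.0 K = 1270 µm.

1270 µm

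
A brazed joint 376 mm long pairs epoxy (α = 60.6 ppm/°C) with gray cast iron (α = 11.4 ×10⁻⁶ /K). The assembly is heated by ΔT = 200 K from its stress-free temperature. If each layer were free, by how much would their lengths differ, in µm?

Δα = |60.6 − 11.4|×10⁻⁶/K = 49.2×10⁻⁶/K.
ΔL_mismatch = Δα·L·ΔT = 49.2×10⁻⁶ × 376.0 mm × 200.0 K = 3700 µm.

3700 µm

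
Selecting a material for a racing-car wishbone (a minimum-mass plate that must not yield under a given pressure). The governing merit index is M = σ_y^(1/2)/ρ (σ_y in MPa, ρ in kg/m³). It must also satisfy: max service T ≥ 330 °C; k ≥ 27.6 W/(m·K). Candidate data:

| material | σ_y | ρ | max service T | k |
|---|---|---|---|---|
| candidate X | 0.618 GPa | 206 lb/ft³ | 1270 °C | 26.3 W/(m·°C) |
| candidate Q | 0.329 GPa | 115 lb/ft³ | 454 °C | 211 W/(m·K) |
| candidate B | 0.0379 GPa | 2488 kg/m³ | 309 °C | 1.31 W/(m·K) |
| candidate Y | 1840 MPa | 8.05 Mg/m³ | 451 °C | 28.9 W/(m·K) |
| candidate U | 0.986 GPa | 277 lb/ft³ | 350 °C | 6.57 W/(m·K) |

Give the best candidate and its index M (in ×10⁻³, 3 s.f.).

candidate Q, M = 9.85×10⁻³

Screen on constraints: max service T ≥ 330 °C; k ≥ 27.6 W/(m·K). Survivors: candidate Q, candidate Y.
In SI units:
  candidate Q: σ_y = 329.0 MPa, ρ = 1842 kg/m³
  candidate Y: σ_y = 1840 MPa, ρ = 8050 kg/m³
  candidate Q: M = 9.85×10⁻³
  candidate Y: M = 5.33×10⁻³
Candidate Q has the largest M.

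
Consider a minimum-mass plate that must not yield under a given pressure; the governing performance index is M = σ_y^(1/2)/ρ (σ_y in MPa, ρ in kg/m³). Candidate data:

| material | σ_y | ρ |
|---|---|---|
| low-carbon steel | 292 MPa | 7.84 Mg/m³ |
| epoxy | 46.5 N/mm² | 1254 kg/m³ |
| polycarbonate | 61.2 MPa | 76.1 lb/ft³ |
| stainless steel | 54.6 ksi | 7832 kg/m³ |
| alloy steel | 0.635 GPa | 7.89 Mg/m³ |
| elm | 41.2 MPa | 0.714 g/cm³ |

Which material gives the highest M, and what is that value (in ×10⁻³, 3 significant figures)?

After converting to SI:
  low-carbon steel: σ_y = 292.0 MPa, ρ = 7840 kg/m³
  epoxy: σ_y = 46.50 MPa, ρ = 1254 kg/m³
  polycarbonate: σ_y = 61.20 MPa, ρ = 1219 kg/m³
  stainless steel: σ_y = 376.5 MPa, ρ = 7832 kg/m³
  alloy steel: σ_y = 635.0 MPa, ρ = 7890 kg/m³
  elm: σ_y = 41.20 MPa, ρ = 714.0 kg/m³
  elm: M = 8.99×10⁻³
  polycarbonate: M = 6.42×10⁻³
  epoxy: M = 5.44×10⁻³
  alloy steel: M = 3.19×10⁻³
  stainless steel: M = 2.48×10⁻³
  low-carbon steel: M = 2.18×10⁻³
Highest index: elm.

elm, M = 8.99×10⁻³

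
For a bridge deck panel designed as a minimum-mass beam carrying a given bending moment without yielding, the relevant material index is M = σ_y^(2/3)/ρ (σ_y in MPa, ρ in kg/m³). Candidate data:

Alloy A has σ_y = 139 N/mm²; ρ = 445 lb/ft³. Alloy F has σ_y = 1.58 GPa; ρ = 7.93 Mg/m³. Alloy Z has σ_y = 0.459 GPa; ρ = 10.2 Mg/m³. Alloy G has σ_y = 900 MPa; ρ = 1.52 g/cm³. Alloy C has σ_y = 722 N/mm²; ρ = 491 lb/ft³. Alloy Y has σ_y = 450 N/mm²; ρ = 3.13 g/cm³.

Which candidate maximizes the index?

Putting every candidate on a common basis:
  alloy A: σ_y = 139.0 MPa, ρ = 7128 kg/m³
  alloy F: σ_y = 1580 MPa, ρ = 7930 kg/m³
  alloy Z: σ_y = 459.0 MPa, ρ = 10200 kg/m³
  alloy G: σ_y = 900.0 MPa, ρ = 1520 kg/m³
  alloy C: σ_y = 722.0 MPa, ρ = 7865 kg/m³
  alloy Y: σ_y = 450.0 MPa, ρ = 3130 kg/m³
  alloy G: M = 61.3×10⁻³
  alloy Y: M = 18.8×10⁻³
  alloy F: M = 17.1×10⁻³
  alloy C: M = 10.2×10⁻³
  alloy Z: M = 5.83×10⁻³
  alloy A: M = 3.76×10⁻³
Highest index: alloy G.

alloy G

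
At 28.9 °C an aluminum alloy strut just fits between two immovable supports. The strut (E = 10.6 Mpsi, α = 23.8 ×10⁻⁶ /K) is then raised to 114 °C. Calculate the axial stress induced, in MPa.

148 MPa

E = 10.6 Mpsi = 73.08 GPa.
ΔT = 85.10 K. Constrained thermal stress σ = E·α·ΔT = 73.08×10³ MPa × 23.8×10⁻⁶ × 85.10 = 148 MPa (compressive).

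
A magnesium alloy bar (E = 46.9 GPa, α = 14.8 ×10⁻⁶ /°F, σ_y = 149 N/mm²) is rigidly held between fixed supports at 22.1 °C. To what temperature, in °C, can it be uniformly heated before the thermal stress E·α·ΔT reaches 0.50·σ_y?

81.7 °C

α = 14.8×10⁻⁶/°F × 9/5 = 26.6×10⁻⁶/K.
σ_y = 149 N/mm² = 149.0 MPa.
E·α·ΔT = 74.50 MPa ⇒ ΔT = 74.50 / (46.90×10³ × 26.6×10⁻⁶) = 59.63 K.
T = 22.1 + 59.63 = 81.73 °C.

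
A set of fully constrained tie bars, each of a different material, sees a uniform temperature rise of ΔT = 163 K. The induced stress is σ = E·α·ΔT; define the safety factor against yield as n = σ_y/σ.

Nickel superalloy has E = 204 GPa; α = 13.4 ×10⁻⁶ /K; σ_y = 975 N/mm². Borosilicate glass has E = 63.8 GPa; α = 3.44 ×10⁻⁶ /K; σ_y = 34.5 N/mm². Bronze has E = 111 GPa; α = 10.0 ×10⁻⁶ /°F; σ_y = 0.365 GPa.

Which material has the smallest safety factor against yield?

borosilicate glass

Converting E to GPa, α to ×10⁻⁶/K, σ_y to MPa, then σ and n for each:
  nickel superalloy: E = 204.0, α = 13.4, σ_y = 975.0 → σ = 446 MPa, n = 2.19
  borosilicate glass: E = 63.80, α = 3.44, σ_y = 34.50 → σ = 35.8 MPa, n = 0.964
  bronze: E = 111.0, α = 18.0, σ_y = 365.0 → σ = 326 MPa, n = 1.12
The minimum is borosilicate glass at n = 0.964.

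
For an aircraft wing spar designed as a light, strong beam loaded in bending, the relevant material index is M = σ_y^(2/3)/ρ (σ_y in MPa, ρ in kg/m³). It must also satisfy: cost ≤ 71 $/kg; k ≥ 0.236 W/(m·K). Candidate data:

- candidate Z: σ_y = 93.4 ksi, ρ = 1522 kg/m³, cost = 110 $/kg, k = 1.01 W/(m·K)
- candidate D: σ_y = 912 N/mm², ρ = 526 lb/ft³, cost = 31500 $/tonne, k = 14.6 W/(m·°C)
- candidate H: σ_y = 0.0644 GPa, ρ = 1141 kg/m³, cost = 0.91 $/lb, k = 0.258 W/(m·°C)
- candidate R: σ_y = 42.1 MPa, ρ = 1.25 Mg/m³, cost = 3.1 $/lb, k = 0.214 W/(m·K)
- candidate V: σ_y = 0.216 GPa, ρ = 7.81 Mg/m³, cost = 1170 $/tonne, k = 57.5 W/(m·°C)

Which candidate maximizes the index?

candidate H

Screen on constraints: cost ≤ 71 $/kg; k ≥ 0.236 W/(m·K). Survivors: candidate D, candidate H, candidate V.
Normalizing units and computing the index:
  candidate D: σ_y = 912.0 MPa, ρ = 8426 kg/m³
  candidate H: σ_y = 64.40 MPa, ρ = 1141 kg/m³
  candidate V: σ_y = 216.0 MPa, ρ = 7810 kg/m³
  candidate H: M = 14.1×10⁻³
  candidate D: M = 11.2×10⁻³
  candidate V: M = 4.61×10⁻³
Candidate H has the largest M.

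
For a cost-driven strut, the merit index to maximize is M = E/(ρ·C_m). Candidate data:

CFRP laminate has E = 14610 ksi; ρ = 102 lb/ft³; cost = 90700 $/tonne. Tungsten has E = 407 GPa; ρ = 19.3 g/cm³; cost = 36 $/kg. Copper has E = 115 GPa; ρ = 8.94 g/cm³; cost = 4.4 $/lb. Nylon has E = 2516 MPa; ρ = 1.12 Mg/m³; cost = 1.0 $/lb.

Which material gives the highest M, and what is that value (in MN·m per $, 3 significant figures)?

Convert each candidate to consistent units, then evaluate M:
  CFRP laminate: E = 100.7 GPa, ρ = 1634 kg/m³, cost = 90.70 $/kg
  tungsten: E = 407.0 GPa, ρ = 19300 kg/m³, cost = 36.00 $/kg
  copper: E = 115.0 GPa, ρ = 8940 kg/m³, cost = 9.700 $/kg
  nylon: E = 2.516 GPa, ρ = 1120 kg/m³, cost = 2.205 $/kg
  copper: M = 1.33 MN·m per $
  nylon: M = 1.02 MN·m per $
  CFRP laminate: M = 0.680 MN·m per $
  tungsten: M = 0.586 MN·m per $
Highest index: copper.

copper, M = 1.33 MN·m per $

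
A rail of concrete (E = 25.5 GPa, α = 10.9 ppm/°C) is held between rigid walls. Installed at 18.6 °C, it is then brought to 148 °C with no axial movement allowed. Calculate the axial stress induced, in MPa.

36.0 MPa

ΔT = 129.4 K. Constrained thermal stress σ = E·α·ΔT = 25.50×10³ MPa × 10.9×10⁻⁶ × 129.4 = 36.0 MPa (compressive).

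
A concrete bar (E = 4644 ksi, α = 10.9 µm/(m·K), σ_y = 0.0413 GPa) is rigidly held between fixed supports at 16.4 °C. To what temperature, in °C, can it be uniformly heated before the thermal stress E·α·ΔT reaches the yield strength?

E = 4644 ksi = 32.02 GPa.
σ_y = 0.0413 GPa = 41.30 MPa.
E·α·ΔT = 41.30 MPa ⇒ ΔT = 41.30 / (32.02×10³ × 10.9×10⁻⁶) = 118.3 K.
T = 16.4 + 118.3 = 134.7 °C.

135 °C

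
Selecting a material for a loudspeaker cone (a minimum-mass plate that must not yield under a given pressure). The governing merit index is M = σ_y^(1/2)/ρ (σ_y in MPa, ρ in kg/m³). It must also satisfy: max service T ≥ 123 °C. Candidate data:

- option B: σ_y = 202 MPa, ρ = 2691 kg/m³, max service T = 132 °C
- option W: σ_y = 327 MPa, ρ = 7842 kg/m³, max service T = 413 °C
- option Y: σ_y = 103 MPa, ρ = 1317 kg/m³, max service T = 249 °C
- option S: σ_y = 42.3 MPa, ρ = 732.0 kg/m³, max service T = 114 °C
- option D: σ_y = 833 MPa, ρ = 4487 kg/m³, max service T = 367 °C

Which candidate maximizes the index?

Screen on constraints: max service T ≥ 123 °C. Survivors: option B, option W, option Y, option D.
Computing M directly (units already consistent):
  option Y: M = 7.71×10⁻³
  option D: M = 6.43×10⁻³
  option B: M = 5.28×10⁻³
  option W: M = 2.31×10⁻³
Option Y ranks first.

option Y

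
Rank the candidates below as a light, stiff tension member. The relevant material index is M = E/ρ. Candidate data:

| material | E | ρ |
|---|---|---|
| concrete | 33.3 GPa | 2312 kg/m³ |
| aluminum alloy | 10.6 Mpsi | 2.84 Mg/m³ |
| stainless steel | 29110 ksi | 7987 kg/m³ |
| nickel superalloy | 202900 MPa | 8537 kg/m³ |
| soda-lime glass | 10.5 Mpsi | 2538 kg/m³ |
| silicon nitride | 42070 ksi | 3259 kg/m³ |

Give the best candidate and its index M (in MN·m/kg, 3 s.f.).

silicon nitride, M = 89.0 MN·m/kg

Convert each candidate to consistent units, then evaluate M:
  concrete: E = 33.30 GPa, ρ = 2312 kg/m³
  aluminum alloy: E = 73.08 GPa, ρ = 2840 kg/m³
  stainless steel: E = 200.7 GPa, ρ = 7987 kg/m³
  nickel superalloy: E = 202.9 GPa, ρ = 8537 kg/m³
  soda-lime glass: E = 72.39 GPa, ρ = 2538 kg/m³
  silicon nitride: E = 290.1 GPa, ρ = 3259 kg/m³
  silicon nitride: M = 89.0 MN·m/kg
  soda-lime glass: M = 28.5 MN·m/kg
  aluminum alloy: M = 25.7 MN·m/kg
  stainless steel: M = 25.1 MN·m/kg
  nickel superalloy: M = 23.8 MN·m/kg
  concrete: M = 14.4 MN·m/kg
The maximum is for silicon nitride.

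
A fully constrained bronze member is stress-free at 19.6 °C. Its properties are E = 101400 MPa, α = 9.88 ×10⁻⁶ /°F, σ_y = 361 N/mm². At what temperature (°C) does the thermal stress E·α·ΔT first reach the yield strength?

E = 101400 MPa = 101.4 GPa.
α = 9.88×10⁻⁶/°F × 9/5 = 17.8×10⁻⁶/K.
σ_y = 361 N/mm² = 361.0 MPa.
E·α·ΔT = 361.0 MPa ⇒ ΔT = 361.0 / (101.4×10³ × 17.8×10⁻⁶) = 200.2 K.
T = 19.6 + 200.2 = 219.8 °C.

220 °C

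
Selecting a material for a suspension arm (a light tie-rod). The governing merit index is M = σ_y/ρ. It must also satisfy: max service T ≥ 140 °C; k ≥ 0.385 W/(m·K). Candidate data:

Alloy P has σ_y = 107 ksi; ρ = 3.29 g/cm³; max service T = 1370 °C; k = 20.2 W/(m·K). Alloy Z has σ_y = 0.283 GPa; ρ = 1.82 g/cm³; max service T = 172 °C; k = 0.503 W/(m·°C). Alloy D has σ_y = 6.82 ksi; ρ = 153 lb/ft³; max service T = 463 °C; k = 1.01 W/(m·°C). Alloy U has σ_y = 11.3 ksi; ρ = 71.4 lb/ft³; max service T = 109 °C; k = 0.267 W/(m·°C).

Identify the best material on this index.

Screen on constraints: max service T ≥ 140 °C; k ≥ 0.385 W/(m·K). Survivors: alloy P, alloy Z, alloy D.
Putting every candidate on a common basis:
  alloy P: σ_y = 737.7 MPa, ρ = 3290 kg/m³
  alloy Z: σ_y = 283.0 MPa, ρ = 1820 kg/m³
  alloy D: σ_y = 47.02 MPa, ρ = 2451 kg/m³
  alloy P: M = 224 kN·m/kg
  alloy Z: M = 155 kN·m/kg
  alloy D: M = 19.2 kN·m/kg
The maximum is for alloy P.

alloy P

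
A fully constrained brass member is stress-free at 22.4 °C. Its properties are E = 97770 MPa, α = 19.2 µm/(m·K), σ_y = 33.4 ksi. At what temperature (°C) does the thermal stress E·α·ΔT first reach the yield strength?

145 °C

E = 97770 MPa = 97.77 GPa.
σ_y = 33.4 ksi = 230.3 MPa.
E·α·ΔT = 230.3 MPa ⇒ ΔT = 230.3 / (97.77×10³ × 19.2×10⁻⁶) = 122.7 K.
T = 22.4 + 122.7 = 145.1 °C.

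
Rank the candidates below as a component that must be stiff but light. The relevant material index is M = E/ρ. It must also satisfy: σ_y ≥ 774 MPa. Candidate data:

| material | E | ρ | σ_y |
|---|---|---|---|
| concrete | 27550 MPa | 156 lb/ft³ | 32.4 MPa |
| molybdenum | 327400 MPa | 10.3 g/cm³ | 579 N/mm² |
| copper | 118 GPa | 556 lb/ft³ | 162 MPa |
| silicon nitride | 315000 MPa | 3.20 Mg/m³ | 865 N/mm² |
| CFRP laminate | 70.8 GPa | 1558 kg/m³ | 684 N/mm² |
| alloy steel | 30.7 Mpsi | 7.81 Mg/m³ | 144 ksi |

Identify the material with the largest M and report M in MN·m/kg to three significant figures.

silicon nitride, M = 98.4 MN·m/kg

Screen on constraints: σ_y ≥ 774 MPa. Survivors: silicon nitride, alloy steel.
In SI units:
  silicon nitride: E = 315.0 GPa, ρ = 3200 kg/m³
  alloy steel: E = 211.7 GPa, ρ = 7810 kg/m³
  silicon nitride: M = 98.4 MN·m/kg
  alloy steel: M = 27.1 MN·m/kg
Silicon nitride has the largest M.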